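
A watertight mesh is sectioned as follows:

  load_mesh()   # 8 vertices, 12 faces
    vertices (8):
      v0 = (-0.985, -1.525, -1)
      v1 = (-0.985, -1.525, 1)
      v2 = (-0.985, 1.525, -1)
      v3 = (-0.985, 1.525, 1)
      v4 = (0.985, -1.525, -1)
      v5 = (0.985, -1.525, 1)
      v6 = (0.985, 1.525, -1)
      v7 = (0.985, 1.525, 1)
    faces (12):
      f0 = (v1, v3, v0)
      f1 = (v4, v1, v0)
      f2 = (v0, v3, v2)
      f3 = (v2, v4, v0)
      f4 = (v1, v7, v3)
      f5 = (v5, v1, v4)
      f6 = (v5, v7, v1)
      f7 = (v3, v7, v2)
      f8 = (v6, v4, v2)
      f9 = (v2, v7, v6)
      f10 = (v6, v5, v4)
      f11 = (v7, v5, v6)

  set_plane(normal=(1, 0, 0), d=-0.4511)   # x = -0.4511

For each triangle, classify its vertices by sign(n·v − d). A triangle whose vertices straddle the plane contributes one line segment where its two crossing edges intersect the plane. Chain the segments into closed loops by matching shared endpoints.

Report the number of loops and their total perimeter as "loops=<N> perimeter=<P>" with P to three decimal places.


Straddling triangles (8 of 12):
  (v4,v1,v0) [+--] → (-0.4511, -1.525, 0.45797)–(-0.4511, -1.525, -1)  len=1.4580
  (v2,v4,v0) [-+-] → (-0.4511, 0.698404, -1)–(-0.4511, -1.525, -1)  len=2.2234
  (v1,v7,v3) [-+-] → (-0.4511, -0.698404, 1)–(-0.4511, 1.525, 1)  len=2.2234
  (v5,v1,v4) [+-+] → (-0.4511, -1.525, 1)–(-0.4511, -1.525, 0.45797)  len=0.5420
  (v5,v7,v1) [++-] → (-0.4511, -0.698404, 1)–(-0.4511, -1.525, 1)  len=0.8266
  (v3,v7,v2) [-+-] → (-0.4511, 1.525, 1)–(-0.4511, 1.525, -0.45797)  len=1.4580
  (v6,v4,v2) [++-] → (-0.4511, 0.698404, -1)–(-0.4511, 1.525, -1)  len=0.8266
  (v2,v7,v6) [-++] → (-0.4511, 1.525, -0.45797)–(-0.4511, 1.525, -1)  len=0.5420

Chained into 1 loop(s):
  loop 1: 8 segments, perimeter = 10.1000
Total perimeter = 10.100

loops=1 perimeter=10.100


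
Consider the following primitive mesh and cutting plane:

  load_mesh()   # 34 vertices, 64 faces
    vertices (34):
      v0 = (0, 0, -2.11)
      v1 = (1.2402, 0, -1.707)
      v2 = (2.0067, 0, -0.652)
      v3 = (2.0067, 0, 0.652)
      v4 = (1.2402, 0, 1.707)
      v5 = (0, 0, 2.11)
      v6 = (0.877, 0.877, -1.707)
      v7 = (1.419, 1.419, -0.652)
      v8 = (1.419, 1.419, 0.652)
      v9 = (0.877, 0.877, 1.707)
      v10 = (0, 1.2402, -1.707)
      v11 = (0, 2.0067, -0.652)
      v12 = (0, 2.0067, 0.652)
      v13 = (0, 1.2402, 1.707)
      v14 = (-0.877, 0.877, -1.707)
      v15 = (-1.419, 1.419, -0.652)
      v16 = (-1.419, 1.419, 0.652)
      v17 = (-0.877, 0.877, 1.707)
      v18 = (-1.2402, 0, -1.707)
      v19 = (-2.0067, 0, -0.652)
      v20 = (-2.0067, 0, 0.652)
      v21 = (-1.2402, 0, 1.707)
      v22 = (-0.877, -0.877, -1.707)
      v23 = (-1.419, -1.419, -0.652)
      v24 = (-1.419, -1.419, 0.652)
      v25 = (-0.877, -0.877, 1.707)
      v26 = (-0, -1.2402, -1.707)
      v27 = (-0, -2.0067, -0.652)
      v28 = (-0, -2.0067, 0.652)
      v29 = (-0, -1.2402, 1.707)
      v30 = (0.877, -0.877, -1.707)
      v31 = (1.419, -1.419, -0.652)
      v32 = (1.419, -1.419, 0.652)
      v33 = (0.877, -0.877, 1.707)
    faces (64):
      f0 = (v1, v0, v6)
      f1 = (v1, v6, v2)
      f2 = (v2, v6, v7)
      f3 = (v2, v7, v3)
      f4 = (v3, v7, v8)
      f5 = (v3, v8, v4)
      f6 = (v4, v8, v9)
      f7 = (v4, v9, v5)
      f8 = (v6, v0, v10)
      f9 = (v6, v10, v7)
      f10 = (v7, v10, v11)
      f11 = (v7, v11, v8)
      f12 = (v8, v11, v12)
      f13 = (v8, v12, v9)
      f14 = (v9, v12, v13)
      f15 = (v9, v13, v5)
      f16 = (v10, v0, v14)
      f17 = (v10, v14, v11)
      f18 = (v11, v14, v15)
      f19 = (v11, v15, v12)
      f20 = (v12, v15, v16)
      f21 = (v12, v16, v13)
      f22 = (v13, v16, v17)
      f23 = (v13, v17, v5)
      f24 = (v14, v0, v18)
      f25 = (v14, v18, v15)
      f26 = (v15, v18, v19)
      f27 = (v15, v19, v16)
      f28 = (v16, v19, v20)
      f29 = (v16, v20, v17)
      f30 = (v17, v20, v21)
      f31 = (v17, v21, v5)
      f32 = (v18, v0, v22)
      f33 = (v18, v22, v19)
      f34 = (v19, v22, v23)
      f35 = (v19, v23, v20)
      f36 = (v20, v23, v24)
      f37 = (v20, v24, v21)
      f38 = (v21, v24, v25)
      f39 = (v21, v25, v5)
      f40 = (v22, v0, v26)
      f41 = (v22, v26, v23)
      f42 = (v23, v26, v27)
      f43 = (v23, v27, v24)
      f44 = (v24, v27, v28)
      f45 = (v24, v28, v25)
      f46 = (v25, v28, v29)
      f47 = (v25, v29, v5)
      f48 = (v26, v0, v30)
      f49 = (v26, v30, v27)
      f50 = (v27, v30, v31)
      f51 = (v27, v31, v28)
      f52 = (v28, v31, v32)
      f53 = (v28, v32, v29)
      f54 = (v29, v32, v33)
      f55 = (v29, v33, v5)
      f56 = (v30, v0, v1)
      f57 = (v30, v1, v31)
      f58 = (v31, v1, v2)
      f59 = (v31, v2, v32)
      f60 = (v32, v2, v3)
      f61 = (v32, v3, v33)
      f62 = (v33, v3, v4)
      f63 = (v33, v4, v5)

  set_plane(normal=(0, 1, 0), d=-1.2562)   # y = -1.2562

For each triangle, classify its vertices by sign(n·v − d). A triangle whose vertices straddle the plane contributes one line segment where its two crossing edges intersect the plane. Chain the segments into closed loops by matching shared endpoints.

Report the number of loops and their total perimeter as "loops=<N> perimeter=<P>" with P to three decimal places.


loops=1 perimeter=9.959

Straddling triangles (18 of 64):
  (v19,v22,v23) [++-] → (-1.2562, -1.2562, -0.968889)–(-1.48643, -1.2562, -0.652)  len=0.3917
  (v19,v23,v20) [+-+] → (-1.48643, -1.2562, -0.652)–(-1.48643, -1.2562, -0.502394)  len=0.1496
  (v20,v23,v24) [+--] → (-1.48643, -1.2562, -0.502394)–(-1.48643, -1.2562, 0.652)  len=1.1544
  (v20,v24,v21) [+-+] → (-1.48643, -1.2562, 0.652)–(-1.39849, -1.2562, 0.773039)  len=0.1496
  (v21,v24,v25) [+-+] → (-1.39849, -1.2562, 0.773039)–(-1.2562, -1.2562, 0.968889)  len=0.2421
  (v22,v26,v23) [++-] → (-0.12698, -1.2562, -1.61259)–(-1.2562, -1.2562, -0.968889)  len=1.2998
  (v23,v26,v27) [-+-] → (-0.12698, -1.2562, -1.61259)–(0, -1.2562, -1.68498)  len=0.1462
  (v24,v28,v25) [--+] → (-0.582622, -1.2562, 1.35287)–(-1.2562, -1.2562, 0.968889)  len=0.7753
  (v25,v28,v29) [+-+] → (-0.582622, -1.2562, 1.35287)–(0, -1.2562, 1.68498)  len=0.6706
  (v26,v30,v27) [++-] → (0.582622, -1.2562, -1.35287)–(0, -1.2562, -1.68498)  len=0.6706
  (v27,v30,v31) [-+-] → (0.582622, -1.2562, -1.35287)–(1.2562, -1.2562, -0.968889)  len=0.7753
  (v28,v32,v29) [--+] → (0.12698, -1.2562, 1.61259)–(0, -1.2562, 1.68498)  len=0.1462
  (v29,v32,v33) [+-+] → (0.12698, -1.2562, 1.61259)–(1.2562, -1.2562, 0.968889)  len=1.2998
  (v30,v1,v31) [++-] → (1.39849, -1.2562, -0.773039)–(1.2562, -1.2562, -0.968889)  len=0.2421
  (v31,v1,v2) [-++] → (1.39849, -1.2562, -0.773039)–(1.48643, -1.2562, -0.652)  len=0.1496
  (v31,v2,v32) [-+-] → (1.48643, -1.2562, -0.652)–(1.48643, -1.2562, 0.502394)  len=1.1544
  (v32,v2,v3) [-++] → (1.48643, -1.2562, 0.502394)–(1.48643, -1.2562, 0.652)  len=0.1496
  (v32,v3,v33) [-++] → (1.48643, -1.2562, 0.652)–(1.2562, -1.2562, 0.968889)  len=0.3917

Chained into 1 loop(s):
  loop 1: 18 segments, perimeter = 9.9586
Total perimeter = 9.959


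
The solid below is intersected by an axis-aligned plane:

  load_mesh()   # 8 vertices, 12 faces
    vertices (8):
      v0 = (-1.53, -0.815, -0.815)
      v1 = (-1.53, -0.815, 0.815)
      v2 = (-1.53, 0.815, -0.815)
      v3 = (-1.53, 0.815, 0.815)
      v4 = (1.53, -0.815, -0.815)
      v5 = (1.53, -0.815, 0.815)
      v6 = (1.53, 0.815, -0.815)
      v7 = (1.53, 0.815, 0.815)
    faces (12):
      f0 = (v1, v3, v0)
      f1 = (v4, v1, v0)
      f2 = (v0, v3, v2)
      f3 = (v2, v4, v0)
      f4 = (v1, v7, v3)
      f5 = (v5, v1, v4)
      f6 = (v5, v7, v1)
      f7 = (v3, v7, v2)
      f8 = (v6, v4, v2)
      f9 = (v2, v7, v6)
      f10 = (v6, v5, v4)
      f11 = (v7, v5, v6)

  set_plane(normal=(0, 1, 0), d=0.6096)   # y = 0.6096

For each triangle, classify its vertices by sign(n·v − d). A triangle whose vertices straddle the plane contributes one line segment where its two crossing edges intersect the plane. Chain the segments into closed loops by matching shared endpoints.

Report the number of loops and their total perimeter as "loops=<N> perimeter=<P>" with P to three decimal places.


Straddling triangles (8 of 12):
  (v1,v3,v0) [-+-] → (-1.53, 0.6096, 0.815)–(-1.53, 0.6096, 0.6096)  len=0.2054
  (v0,v3,v2) [-++] → (-1.53, 0.6096, 0.6096)–(-1.53, 0.6096, -0.815)  len=1.4246
  (v2,v4,v0) [+--] → (-1.1444, 0.6096, -0.815)–(-1.53, 0.6096, -0.815)  len=0.3856
  (v1,v7,v3) [-++] → (1.1444, 0.6096, 0.815)–(-1.53, 0.6096, 0.815)  len=2.6744
  (v5,v7,v1) [-+-] → (1.53, 0.6096, 0.815)–(1.1444, 0.6096, 0.815)  len=0.3856
  (v6,v4,v2) [+-+] → (1.53, 0.6096, -0.815)–(-1.1444, 0.6096, -0.815)  len=2.6744
  (v6,v5,v4) [+--] → (1.53, 0.6096, -0.6096)–(1.53, 0.6096, -0.815)  len=0.2054
  (v7,v5,v6) [+-+] → (1.53, 0.6096, 0.815)–(1.53, 0.6096, -0.6096)  len=1.4246

Chained into 1 loop(s):
  loop 1: 8 segments, perimeter = 9.3800
Total perimeter = 9.380

loops=1 perimeter=9.380


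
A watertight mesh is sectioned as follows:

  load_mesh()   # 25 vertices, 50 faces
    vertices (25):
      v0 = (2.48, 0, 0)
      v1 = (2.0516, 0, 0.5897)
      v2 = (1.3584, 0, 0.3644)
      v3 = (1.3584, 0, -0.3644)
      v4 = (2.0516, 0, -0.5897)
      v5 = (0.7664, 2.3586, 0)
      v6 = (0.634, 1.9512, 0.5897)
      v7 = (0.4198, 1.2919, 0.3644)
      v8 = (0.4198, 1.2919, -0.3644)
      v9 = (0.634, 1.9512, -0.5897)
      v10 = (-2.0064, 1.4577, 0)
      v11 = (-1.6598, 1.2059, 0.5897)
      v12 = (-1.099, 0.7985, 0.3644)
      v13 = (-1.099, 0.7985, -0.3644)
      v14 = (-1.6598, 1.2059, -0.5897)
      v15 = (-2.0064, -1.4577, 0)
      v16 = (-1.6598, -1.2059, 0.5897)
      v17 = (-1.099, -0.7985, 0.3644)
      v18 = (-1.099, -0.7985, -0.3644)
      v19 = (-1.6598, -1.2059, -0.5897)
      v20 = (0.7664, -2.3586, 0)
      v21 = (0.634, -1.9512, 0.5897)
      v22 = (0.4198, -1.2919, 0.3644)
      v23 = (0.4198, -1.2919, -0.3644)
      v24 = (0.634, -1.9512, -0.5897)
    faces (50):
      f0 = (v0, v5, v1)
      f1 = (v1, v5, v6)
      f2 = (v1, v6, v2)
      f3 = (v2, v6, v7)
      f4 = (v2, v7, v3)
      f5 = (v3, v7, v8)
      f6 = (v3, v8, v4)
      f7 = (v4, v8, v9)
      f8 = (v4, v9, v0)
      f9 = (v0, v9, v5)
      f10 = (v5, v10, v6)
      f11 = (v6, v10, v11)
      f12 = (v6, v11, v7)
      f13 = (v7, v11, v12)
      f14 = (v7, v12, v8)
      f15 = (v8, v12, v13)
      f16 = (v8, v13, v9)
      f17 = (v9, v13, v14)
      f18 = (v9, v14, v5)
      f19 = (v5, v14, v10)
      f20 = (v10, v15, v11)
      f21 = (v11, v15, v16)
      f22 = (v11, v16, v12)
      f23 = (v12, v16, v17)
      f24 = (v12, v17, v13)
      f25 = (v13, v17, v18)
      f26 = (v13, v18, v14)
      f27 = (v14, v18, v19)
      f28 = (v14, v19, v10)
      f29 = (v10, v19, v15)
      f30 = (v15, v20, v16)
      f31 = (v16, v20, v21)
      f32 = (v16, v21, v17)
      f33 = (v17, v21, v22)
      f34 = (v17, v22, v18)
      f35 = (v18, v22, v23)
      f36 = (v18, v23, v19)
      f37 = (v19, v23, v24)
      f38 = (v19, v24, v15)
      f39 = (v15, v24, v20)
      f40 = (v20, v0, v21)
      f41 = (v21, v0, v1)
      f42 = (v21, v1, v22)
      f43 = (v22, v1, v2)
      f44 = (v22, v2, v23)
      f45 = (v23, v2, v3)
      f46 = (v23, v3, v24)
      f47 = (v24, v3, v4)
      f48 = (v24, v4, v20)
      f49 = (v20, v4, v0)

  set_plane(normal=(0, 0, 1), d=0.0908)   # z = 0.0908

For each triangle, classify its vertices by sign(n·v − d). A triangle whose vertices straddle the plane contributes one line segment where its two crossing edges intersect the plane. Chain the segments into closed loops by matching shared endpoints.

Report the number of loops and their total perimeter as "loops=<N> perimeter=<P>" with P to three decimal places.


Straddling triangles (20 of 50):
  (v0,v5,v1) [--+] → (0.964291, 1.99543, 0.0908)–(2.41404, 0, 0.0908)  len=2.4665
  (v1,v5,v6) [+-+] → (0.964291, 1.99543, 0.0908)–(0.746013, 2.29587, 0.0908)  len=0.3714
  (v2,v7,v3) [++-] → (0.772161, 0.806906, 0.0908)–(1.3584, 0, 0.0908)  len=0.9974
  (v3,v7,v8) [-+-] → (0.772161, 0.806906, 0.0908)–(0.4198, 1.2919, 0.0908)  len=0.5995
  (v5,v10,v6) [--+] → (-1.59984, 1.53369, 0.0908)–(0.746013, 2.29587, 0.0908)  len=2.4666
  (v6,v10,v11) [+-+] → (-1.59984, 1.53369, 0.0908)–(-1.95303, 1.41893, 0.0908)  len=0.3714
  (v7,v12,v8) [++-] → (-0.528825, 0.983728, 0.0908)–(0.4198, 1.2919, 0.0908)  len=0.9974
  (v8,v12,v13) [-+-] → (-0.528825, 0.983728, 0.0908)–(-1.099, 0.7985, 0.0908)  len=0.5995
  (v10,v15,v11) [--+] → (-1.95303, -1.04757, 0.0908)–(-1.95303, 1.41893, 0.0908)  len=2.4665
  (v11,v15,v16) [+-+] → (-1.95303, -1.04757, 0.0908)–(-1.95303, -1.41893, 0.0908)  len=0.3714
  (v12,v17,v13) [++-] → (-1.099, -0.198968, 0.0908)–(-1.099, 0.7985, 0.0908)  len=0.9975
  (v13,v17,v18) [-+-] → (-1.099, -0.198968, 0.0908)–(-1.099, -0.7985, 0.0908)  len=0.5995
  (v15,v20,v16) [--+] → (0.392822, -2.18111, 0.0908)–(-1.95303, -1.41893, 0.0908)  len=2.4666
  (v16,v20,v21) [+-+] → (0.392822, -2.18111, 0.0908)–(0.746013, -2.29587, 0.0908)  len=0.3714
  (v17,v22,v18) [++-] → (-0.150375, -1.10667, 0.0908)–(-1.099, -0.7985, 0.0908)  len=0.9974
  (v18,v22,v23) [-+-] → (-0.150375, -1.10667, 0.0908)–(0.4198, -1.2919, 0.0908)  len=0.5995
  (v20,v0,v21) [--+] → (2.19576, -0.300439, 0.0908)–(0.746013, -2.29587, 0.0908)  len=2.4665
  (v21,v0,v1) [+-+] → (2.19576, -0.300439, 0.0908)–(2.41404, 0, 0.0908)  len=0.3714
  (v22,v2,v23) [++-] → (1.00604, -0.484994, 0.0908)–(0.4198, -1.2919, 0.0908)  len=0.9974
  (v23,v2,v3) [-+-] → (1.00604, -0.484994, 0.0908)–(1.3584, 0, 0.0908)  len=0.5995

Chained into 2 loop(s):
  loop 1: 10 segments, perimeter = 14.1894
  loop 2: 10 segments, perimeter = 7.9846
Total perimeter = 22.174

loops=2 perimeter=22.174


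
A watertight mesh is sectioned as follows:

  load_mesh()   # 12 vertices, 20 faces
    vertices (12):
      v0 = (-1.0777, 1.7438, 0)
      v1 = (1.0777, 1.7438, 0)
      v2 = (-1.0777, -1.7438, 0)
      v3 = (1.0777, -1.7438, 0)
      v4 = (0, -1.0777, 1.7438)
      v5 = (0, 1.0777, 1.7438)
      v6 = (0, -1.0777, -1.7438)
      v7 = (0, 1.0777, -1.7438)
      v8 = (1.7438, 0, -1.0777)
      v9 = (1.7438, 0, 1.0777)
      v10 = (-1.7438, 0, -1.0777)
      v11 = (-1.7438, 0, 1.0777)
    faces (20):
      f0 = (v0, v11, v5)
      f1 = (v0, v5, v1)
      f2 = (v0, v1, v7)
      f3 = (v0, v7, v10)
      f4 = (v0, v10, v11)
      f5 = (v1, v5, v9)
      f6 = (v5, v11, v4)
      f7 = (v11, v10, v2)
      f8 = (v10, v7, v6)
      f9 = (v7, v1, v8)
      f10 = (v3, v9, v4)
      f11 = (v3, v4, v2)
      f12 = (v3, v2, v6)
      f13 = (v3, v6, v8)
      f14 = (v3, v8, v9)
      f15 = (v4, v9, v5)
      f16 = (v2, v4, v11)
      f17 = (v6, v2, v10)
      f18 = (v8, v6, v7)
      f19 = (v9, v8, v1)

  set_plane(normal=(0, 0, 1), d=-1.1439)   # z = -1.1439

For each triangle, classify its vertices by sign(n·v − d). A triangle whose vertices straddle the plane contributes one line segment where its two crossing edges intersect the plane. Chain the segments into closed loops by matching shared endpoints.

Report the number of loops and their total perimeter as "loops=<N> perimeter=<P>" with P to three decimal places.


loops=1 perimeter=8.698

Straddling triangles (8 of 20):
  (v0,v1,v7) [++-] → (0.370749, 1.30685, -1.1439)–(-0.370749, 1.30685, -1.1439)  len=0.7415
  (v0,v7,v10) [+-+] → (-0.370749, 1.30685, -1.1439)–(-1.57049, 0.107107, -1.1439)  len=1.6967
  (v10,v7,v6) [+--] → (-1.57049, 0.107107, -1.1439)–(-1.57049, -0.107107, -1.1439)  len=0.2142
  (v7,v1,v8) [-++] → (0.370749, 1.30685, -1.1439)–(1.57049, 0.107107, -1.1439)  len=1.6967
  (v3,v2,v6) [++-] → (-0.370749, -1.30685, -1.1439)–(0.370749, -1.30685, -1.1439)  len=0.7415
  (v3,v6,v8) [+-+] → (0.370749, -1.30685, -1.1439)–(1.57049, -0.107107, -1.1439)  len=1.6967
  (v6,v2,v10) [-++] → (-0.370749, -1.30685, -1.1439)–(-1.57049, -0.107107, -1.1439)  len=1.6967
  (v8,v6,v7) [+--] → (1.57049, -0.107107, -1.1439)–(1.57049, 0.107107, -1.1439)  len=0.2142

Chained into 1 loop(s):
  loop 1: 8 segments, perimeter = 8.6982
Total perimeter = 8.698


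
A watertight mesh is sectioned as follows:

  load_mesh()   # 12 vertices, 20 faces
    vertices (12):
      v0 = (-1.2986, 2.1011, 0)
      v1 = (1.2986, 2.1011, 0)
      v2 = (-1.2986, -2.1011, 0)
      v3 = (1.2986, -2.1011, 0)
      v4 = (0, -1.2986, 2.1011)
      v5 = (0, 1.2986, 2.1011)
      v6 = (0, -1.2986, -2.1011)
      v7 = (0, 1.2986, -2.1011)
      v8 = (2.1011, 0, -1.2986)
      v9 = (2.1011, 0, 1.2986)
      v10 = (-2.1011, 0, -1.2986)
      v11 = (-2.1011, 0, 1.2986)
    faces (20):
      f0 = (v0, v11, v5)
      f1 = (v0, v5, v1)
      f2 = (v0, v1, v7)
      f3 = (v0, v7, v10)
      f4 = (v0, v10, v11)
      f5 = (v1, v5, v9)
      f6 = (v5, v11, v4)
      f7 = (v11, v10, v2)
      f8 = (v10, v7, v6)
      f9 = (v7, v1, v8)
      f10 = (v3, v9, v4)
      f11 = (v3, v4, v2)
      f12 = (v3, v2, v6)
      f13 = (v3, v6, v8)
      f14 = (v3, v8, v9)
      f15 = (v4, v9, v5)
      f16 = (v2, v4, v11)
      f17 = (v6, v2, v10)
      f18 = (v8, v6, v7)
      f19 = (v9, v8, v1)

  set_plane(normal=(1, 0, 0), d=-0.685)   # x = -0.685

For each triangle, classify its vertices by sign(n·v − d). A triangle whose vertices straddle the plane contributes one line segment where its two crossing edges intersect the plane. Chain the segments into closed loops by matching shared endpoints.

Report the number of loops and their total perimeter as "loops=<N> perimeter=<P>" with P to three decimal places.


loops=1 perimeter=12.541

Straddling triangles (10 of 20):
  (v0,v11,v5) [--+] → (-0.685, 0.875231, 1.83947)–(-0.685, 1.72191, 0.992788)  len=1.1974
  (v0,v5,v1) [-++] → (-0.685, 1.72191, 0.992788)–(-0.685, 2.1011, 0)  len=1.0627
  (v0,v1,v7) [-++] → (-0.685, 2.1011, 0)–(-0.685, 1.72191, -0.992788)  len=1.0627
  (v0,v7,v10) [-+-] → (-0.685, 1.72191, -0.992788)–(-0.685, 0.875231, -1.83947)  len=1.1974
  (v5,v11,v4) [+-+] → (-0.685, 0.875231, 1.83947)–(-0.685, -0.875231, 1.83947)  len=1.7505
  (v10,v7,v6) [-++] → (-0.685, 0.875231, -1.83947)–(-0.685, -0.875231, -1.83947)  len=1.7505
  (v3,v4,v2) [++-] → (-0.685, -1.72191, 0.992788)–(-0.685, -2.1011, 0)  len=1.0627
  (v3,v2,v6) [+-+] → (-0.685, -2.1011, 0)–(-0.685, -1.72191, -0.992788)  len=1.0627
  (v2,v4,v11) [-+-] → (-0.685, -1.72191, 0.992788)–(-0.685, -0.875231, 1.83947)  len=1.1974
  (v6,v2,v10) [+--] → (-0.685, -1.72191, -0.992788)–(-0.685, -0.875231, -1.83947)  len=1.1974

Chained into 1 loop(s):
  loop 1: 10 segments, perimeter = 12.5414
Total perimeter = 12.541


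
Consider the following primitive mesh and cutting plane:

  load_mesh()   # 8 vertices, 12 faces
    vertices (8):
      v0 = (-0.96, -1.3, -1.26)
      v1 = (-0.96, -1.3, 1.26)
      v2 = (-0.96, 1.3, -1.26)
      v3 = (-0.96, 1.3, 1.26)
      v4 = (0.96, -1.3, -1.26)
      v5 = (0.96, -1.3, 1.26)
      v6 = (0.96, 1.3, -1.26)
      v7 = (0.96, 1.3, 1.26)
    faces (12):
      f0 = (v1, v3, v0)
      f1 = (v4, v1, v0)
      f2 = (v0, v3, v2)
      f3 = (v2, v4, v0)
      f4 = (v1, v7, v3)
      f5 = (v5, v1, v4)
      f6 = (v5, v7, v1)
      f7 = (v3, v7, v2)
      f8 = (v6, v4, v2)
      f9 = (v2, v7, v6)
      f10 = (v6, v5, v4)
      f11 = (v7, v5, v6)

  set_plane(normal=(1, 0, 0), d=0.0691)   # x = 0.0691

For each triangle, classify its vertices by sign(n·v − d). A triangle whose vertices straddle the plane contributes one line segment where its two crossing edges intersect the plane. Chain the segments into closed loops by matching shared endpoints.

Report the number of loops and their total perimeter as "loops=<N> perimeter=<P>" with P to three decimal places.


loops=1 perimeter=10.240

Straddling triangles (8 of 12):
  (v4,v1,v0) [+--] → (0.0691, -1.3, -0.0906938)–(0.0691, -1.3, -1.26)  len=1.1693
  (v2,v4,v0) [-+-] → (0.0691, -0.0935729, -1.26)–(0.0691, -1.3, -1.26)  len=1.2064
  (v1,v7,v3) [-+-] → (0.0691, 0.0935729, 1.26)–(0.0691, 1.3, 1.26)  len=1.2064
  (v5,v1,v4) [+-+] → (0.0691, -1.3, 1.26)–(0.0691, -1.3, -0.0906938)  len=1.3507
  (v5,v7,v1) [++-] → (0.0691, 0.0935729, 1.26)–(0.0691, -1.3, 1.26)  len=1.3936
  (v3,v7,v2) [-+-] → (0.0691, 1.3, 1.26)–(0.0691, 1.3, 0.0906938)  len=1.1693
  (v6,v4,v2) [++-] → (0.0691, -0.0935729, -1.26)–(0.0691, 1.3, -1.26)  len=1.3936
  (v2,v7,v6) [-++] → (0.0691, 1.3, 0.0906938)–(0.0691, 1.3, -1.26)  len=1.3507

Chained into 1 loop(s):
  loop 1: 8 segments, perimeter = 10.2400
Total perimeter = 10.240


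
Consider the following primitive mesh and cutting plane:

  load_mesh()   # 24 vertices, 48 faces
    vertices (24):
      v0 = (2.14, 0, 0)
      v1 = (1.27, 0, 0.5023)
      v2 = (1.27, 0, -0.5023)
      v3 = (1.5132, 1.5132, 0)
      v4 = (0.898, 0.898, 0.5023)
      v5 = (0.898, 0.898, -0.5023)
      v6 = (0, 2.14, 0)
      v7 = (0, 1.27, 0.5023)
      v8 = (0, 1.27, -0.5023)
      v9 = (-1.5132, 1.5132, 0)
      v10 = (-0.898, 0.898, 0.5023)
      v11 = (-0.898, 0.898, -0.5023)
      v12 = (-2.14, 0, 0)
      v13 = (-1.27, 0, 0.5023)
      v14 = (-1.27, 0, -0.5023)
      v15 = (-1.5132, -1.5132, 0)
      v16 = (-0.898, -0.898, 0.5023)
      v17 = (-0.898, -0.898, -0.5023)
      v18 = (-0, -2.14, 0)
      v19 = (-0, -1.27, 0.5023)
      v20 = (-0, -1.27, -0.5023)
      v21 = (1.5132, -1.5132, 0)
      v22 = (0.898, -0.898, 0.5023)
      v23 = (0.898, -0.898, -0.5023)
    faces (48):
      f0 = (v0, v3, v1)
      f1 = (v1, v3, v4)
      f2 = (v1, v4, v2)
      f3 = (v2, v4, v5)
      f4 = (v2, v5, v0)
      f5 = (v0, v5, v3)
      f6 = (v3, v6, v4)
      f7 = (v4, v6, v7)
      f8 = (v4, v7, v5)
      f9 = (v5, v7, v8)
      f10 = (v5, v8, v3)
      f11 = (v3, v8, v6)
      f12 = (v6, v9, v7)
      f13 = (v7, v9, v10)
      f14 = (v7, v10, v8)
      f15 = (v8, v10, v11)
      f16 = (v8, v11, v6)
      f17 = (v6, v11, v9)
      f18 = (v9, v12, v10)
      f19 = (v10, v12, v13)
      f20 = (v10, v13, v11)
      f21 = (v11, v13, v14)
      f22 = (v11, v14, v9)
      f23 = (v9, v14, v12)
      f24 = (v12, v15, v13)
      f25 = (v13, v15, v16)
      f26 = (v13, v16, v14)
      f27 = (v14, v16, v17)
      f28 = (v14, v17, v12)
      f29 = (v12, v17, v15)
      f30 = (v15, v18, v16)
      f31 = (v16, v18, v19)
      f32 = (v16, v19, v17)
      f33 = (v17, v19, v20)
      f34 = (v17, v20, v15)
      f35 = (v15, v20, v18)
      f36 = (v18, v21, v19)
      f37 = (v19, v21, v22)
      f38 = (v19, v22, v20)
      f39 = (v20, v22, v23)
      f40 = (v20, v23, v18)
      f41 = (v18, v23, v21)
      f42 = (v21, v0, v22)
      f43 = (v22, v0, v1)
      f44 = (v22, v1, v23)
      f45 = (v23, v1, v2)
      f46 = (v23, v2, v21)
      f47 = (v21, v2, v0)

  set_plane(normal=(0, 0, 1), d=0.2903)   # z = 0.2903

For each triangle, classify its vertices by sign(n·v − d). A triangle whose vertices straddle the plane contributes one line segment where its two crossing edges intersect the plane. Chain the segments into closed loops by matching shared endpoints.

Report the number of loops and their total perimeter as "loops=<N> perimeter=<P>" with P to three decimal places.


loops=2 perimeter=17.800

Straddling triangles (32 of 48):
  (v0,v3,v1) [--+] → (1.37264, 0.638659, 0.2903)–(1.63719, 0, 0.2903)  len=0.6913
  (v1,v3,v4) [+-+] → (1.37264, 0.638659, 0.2903)–(1.15765, 1.15765, 0.2903)  len=0.5618
  (v1,v4,v2) [++-] → (0.976503, 0.708496, 0.2903)–(1.27, 0, 0.2903)  len=0.7669
  (v2,v4,v5) [-+-] → (0.976503, 0.708496, 0.2903)–(0.898, 0.898, 0.2903)  len=0.2051
  (v3,v6,v4) [--+] → (0.518991, 1.4222, 0.2903)–(1.15765, 1.15765, 0.2903)  len=0.6913
  (v4,v6,v7) [+-+] → (0.518991, 1.4222, 0.2903)–(0, 1.63719, 0.2903)  len=0.5618
  (v4,v7,v5) [++-] → (0.189504, 1.1915, 0.2903)–(0.898, 0.898, 0.2903)  len=0.7669
  (v5,v7,v8) [-+-] → (0.189504, 1.1915, 0.2903)–(0, 1.27, 0.2903)  len=0.2051
  (v6,v9,v7) [--+] → (-0.638659, 1.37264, 0.2903)–(0, 1.63719, 0.2903)  len=0.6913
  (v7,v9,v10) [+-+] → (-0.638659, 1.37264, 0.2903)–(-1.15765, 1.15765, 0.2903)  len=0.5618
  (v7,v10,v8) [++-] → (-0.708496, 0.976503, 0.2903)–(0, 1.27, 0.2903)  len=0.7669
  (v8,v10,v11) [-+-] → (-0.708496, 0.976503, 0.2903)–(-0.898, 0.898, 0.2903)  len=0.2051
  (v9,v12,v10) [--+] → (-1.4222, 0.518991, 0.2903)–(-1.15765, 1.15765, 0.2903)  len=0.6913
  (v10,v12,v13) [+-+] → (-1.4222, 0.518991, 0.2903)–(-1.63719, 0, 0.2903)  len=0.5618
  (v10,v13,v11) [++-] → (-1.1915, 0.189504, 0.2903)–(-0.898, 0.898, 0.2903)  len=0.7669
  (v11,v13,v14) [-+-] → (-1.1915, 0.189504, 0.2903)–(-1.27, 0, 0.2903)  len=0.2051
  (v12,v15,v13) [--+] → (-1.37264, -0.638659, 0.2903)–(-1.63719, 0, 0.2903)  len=0.6913
  (v13,v15,v16) [+-+] → (-1.37264, -0.638659, 0.2903)–(-1.15765, -1.15765, 0.2903)  len=0.5618
  (v13,v16,v14) [++-] → (-0.976503, -0.708496, 0.2903)–(-1.27, 0, 0.2903)  len=0.7669
  (v14,v16,v17) [-+-] → (-0.976503, -0.708496, 0.2903)–(-0.898, -0.898, 0.2903)  len=0.2051
  (v15,v18,v16) [--+] → (-0.518991, -1.4222, 0.2903)–(-1.15765, -1.15765, 0.2903)  len=0.6913
  (v16,v18,v19) [+-+] → (-0.518991, -1.4222, 0.2903)–(0, -1.63719, 0.2903)  len=0.5618
  (v16,v19,v17) [++-] → (-0.189504, -1.1915, 0.2903)–(-0.898, -0.898, 0.2903)  len=0.7669
  (v17,v19,v20) [-+-] → (-0.189504, -1.1915, 0.2903)–(0, -1.27, 0.2903)  len=0.2051
  (v18,v21,v19) [--+] → (0.638659, -1.37264, 0.2903)–(0, -1.63719, 0.2903)  len=0.6913
  (v19,v21,v22) [+-+] → (0.638659, -1.37264, 0.2903)–(1.15765, -1.15765, 0.2903)  len=0.5618
  (v19,v22,v20) [++-] → (0.708496, -0.976503, 0.2903)–(0, -1.27, 0.2903)  len=0.7669
  (v20,v22,v23) [-+-] → (0.708496, -0.976503, 0.2903)–(0.898, -0.898, 0.2903)  len=0.2051
  (v21,v0,v22) [--+] → (1.4222, -0.518991, 0.2903)–(1.15765, -1.15765, 0.2903)  len=0.6913
  (v22,v0,v1) [+-+] → (1.4222, -0.518991, 0.2903)–(1.63719, 0, 0.2903)  len=0.5618
  (v22,v1,v23) [++-] → (1.1915, -0.189504, 0.2903)–(0.898, -0.898, 0.2903)  len=0.7669
  (v23,v1,v2) [-+-] → (1.1915, -0.189504, 0.2903)–(1.27, 0, 0.2903)  len=0.2051

Chained into 2 loop(s):
  loop 1: 16 segments, perimeter = 10.0243
  loop 2: 16 segments, perimeter = 7.7760
Total perimeter = 17.800


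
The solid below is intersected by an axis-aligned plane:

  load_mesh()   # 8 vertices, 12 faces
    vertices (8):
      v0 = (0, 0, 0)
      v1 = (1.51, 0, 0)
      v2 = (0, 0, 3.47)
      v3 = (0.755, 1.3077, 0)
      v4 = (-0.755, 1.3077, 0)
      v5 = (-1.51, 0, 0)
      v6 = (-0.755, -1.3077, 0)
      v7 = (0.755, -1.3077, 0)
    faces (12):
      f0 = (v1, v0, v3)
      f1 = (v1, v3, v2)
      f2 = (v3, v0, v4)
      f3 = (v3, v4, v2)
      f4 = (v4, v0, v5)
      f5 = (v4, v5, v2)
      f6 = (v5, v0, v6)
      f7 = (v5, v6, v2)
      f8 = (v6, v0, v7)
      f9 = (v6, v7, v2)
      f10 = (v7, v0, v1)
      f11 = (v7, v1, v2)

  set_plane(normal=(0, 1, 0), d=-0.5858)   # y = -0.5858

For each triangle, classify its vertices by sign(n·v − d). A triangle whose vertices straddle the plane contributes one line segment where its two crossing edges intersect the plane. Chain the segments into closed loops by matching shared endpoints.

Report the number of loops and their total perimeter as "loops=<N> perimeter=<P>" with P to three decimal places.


Straddling triangles (6 of 12):
  (v5,v0,v6) [++-] → (-0.338211, -0.5858, 0)–(-1.17179, -0.5858, 0)  len=0.8336
  (v5,v6,v2) [+-+] → (-1.17179, -0.5858, 0)–(-0.338211, -0.5858, 1.91557)  len=2.0891
  (v6,v0,v7) [-+-] → (-0.338211, -0.5858, 0)–(0.338211, -0.5858, 0)  len=0.6764
  (v6,v7,v2) [--+] → (0.338211, -0.5858, 1.91557)–(-0.338211, -0.5858, 1.91557)  len=0.6764
  (v7,v0,v1) [-++] → (0.338211, -0.5858, 0)–(1.17179, -0.5858, 0)  len=0.8336
  (v7,v1,v2) [-++] → (1.17179, -0.5858, 0)–(0.338211, -0.5858, 1.91557)  len=2.0891

Chained into 1 loop(s):
  loop 1: 6 segments, perimeter = 7.1982
Total perimeter = 7.198

loops=1 perimeter=7.198


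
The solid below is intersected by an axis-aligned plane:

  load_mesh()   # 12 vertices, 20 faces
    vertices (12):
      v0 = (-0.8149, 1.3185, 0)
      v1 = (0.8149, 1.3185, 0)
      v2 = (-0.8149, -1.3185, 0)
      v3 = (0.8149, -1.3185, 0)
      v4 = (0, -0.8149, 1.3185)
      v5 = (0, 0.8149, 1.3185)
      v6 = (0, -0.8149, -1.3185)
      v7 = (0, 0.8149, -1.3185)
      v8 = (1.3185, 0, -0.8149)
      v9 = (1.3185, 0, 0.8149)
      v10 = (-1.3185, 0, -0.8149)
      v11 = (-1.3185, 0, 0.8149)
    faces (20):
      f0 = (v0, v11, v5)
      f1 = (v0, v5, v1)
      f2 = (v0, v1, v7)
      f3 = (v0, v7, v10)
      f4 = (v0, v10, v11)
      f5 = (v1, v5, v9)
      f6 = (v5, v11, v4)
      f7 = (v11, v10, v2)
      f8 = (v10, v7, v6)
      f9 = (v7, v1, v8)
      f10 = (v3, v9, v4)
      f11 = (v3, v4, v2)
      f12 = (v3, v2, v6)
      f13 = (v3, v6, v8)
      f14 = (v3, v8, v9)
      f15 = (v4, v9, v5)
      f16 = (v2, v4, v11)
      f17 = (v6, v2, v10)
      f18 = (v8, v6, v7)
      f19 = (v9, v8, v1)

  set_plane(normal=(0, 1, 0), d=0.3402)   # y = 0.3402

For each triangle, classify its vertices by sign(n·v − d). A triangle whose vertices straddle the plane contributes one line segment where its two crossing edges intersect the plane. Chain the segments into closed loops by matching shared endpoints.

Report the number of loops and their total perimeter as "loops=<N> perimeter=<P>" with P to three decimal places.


loops=1 perimeter=8.086

Straddling triangles (10 of 20):
  (v0,v11,v5) [+-+] → (-1.18856, 0.3402, 0.604639)–(-0.76806, 0.3402, 1.02514)  len=0.5947
  (v0,v7,v10) [++-] → (-0.76806, 0.3402, -1.02514)–(-1.18856, 0.3402, -0.604639)  len=0.5947
  (v0,v10,v11) [+--] → (-1.18856, 0.3402, -0.604639)–(-1.18856, 0.3402, 0.604639)  len=1.2093
  (v1,v5,v9) [++-] → (0.76806, 0.3402, 1.02514)–(1.18856, 0.3402, 0.604639)  len=0.5947
  (v5,v11,v4) [+--] → (-0.76806, 0.3402, 1.02514)–(0, 0.3402, 1.3185)  len=0.8222
  (v10,v7,v6) [-+-] → (-0.76806, 0.3402, -1.02514)–(0, 0.3402, -1.3185)  len=0.8222
  (v7,v1,v8) [++-] → (1.18856, 0.3402, -0.604639)–(0.76806, 0.3402, -1.02514)  len=0.5947
  (v4,v9,v5) [--+] → (0.76806, 0.3402, 1.02514)–(0, 0.3402, 1.3185)  len=0.8222
  (v8,v6,v7) [--+] → (0, 0.3402, -1.3185)–(0.76806, 0.3402, -1.02514)  len=0.8222
  (v9,v8,v1) [--+] → (1.18856, 0.3402, -0.604639)–(1.18856, 0.3402, 0.604639)  len=1.2093

Chained into 1 loop(s):
  loop 1: 10 segments, perimeter = 8.0860
Total perimeter = 8.086


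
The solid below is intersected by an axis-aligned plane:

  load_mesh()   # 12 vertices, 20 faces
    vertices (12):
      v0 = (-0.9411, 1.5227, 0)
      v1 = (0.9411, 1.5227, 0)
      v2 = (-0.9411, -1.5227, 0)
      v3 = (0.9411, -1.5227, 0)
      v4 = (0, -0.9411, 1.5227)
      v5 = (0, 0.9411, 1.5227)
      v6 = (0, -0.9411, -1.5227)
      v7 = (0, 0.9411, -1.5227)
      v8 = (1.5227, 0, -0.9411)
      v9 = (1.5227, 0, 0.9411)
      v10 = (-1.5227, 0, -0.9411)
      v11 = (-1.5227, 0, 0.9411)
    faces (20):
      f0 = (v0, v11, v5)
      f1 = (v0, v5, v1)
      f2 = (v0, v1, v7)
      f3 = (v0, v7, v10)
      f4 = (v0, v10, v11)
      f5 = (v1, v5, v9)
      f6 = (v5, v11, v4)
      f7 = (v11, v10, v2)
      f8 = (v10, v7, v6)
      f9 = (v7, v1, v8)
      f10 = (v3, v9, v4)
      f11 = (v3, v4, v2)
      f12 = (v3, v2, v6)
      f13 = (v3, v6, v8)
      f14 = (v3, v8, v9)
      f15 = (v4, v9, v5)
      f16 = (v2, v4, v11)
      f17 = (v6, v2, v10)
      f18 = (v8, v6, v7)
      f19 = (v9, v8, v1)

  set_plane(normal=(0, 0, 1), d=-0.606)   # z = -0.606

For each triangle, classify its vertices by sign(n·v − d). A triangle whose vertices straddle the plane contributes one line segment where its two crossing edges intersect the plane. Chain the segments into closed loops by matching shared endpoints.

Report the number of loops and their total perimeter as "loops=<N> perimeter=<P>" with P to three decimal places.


Straddling triangles (10 of 20):
  (v0,v1,v7) [++-] → (0.566564, 1.29124, -0.606)–(-0.566564, 1.29124, -0.606)  len=1.1331
  (v0,v7,v10) [+--] → (-0.566564, 1.29124, -0.606)–(-1.31561, 0.542192, -0.606)  len=1.0593
  (v0,v10,v11) [+-+] → (-1.31561, 0.542192, -0.606)–(-1.5227, 0, -0.606)  len=0.5804
  (v11,v10,v2) [+-+] → (-1.5227, 0, -0.606)–(-1.31561, -0.542192, -0.606)  len=0.5804
  (v7,v1,v8) [-+-] → (0.566564, 1.29124, -0.606)–(1.31561, 0.542192, -0.606)  len=1.0593
  (v3,v2,v6) [++-] → (-0.566564, -1.29124, -0.606)–(0.566564, -1.29124, -0.606)  len=1.1331
  (v3,v6,v8) [+--] → (0.566564, -1.29124, -0.606)–(1.31561, -0.542192, -0.606)  len=1.0593
  (v3,v8,v9) [+-+] → (1.31561, -0.542192, -0.606)–(1.5227, 0, -0.606)  len=0.5804
  (v6,v2,v10) [-+-] → (-0.566564, -1.29124, -0.606)–(-1.31561, -0.542192, -0.606)  len=1.0593
  (v9,v8,v1) [+-+] → (1.5227, 0, -0.606)–(1.31561, 0.542192, -0.606)  len=0.5804

Chained into 1 loop(s):
  loop 1: 10 segments, perimeter = 8.8251
Total perimeter = 8.825

loops=1 perimeter=8.825


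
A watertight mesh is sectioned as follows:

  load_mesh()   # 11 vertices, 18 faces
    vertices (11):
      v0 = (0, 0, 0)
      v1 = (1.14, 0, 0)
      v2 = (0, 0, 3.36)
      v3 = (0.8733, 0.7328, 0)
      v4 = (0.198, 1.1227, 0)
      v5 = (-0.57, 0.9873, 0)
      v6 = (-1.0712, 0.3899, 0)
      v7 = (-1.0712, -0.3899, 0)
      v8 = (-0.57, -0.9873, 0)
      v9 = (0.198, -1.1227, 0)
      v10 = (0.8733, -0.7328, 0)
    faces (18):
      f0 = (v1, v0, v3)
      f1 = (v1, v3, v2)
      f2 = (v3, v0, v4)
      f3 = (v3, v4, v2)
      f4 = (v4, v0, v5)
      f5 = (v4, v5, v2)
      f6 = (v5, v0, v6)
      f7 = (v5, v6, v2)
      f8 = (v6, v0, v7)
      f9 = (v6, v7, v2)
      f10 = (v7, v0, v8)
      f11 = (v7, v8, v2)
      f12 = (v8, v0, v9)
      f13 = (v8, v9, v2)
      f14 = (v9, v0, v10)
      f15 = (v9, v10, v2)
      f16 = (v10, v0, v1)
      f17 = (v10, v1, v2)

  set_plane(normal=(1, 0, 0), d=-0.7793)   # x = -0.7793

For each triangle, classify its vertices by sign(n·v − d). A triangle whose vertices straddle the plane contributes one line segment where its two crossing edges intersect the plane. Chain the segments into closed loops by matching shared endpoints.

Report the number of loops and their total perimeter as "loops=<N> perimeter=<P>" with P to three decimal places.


Straddling triangles (6 of 18):
  (v5,v0,v6) [++-] → (-0.7793, 0.283653, 0)–(-0.7793, 0.737827, 0)  len=0.4542
  (v5,v6,v2) [+-+] → (-0.7793, 0.737827, 0)–(-0.7793, 0.283653, 0.915594)  len=1.0220
  (v6,v0,v7) [-+-] → (-0.7793, 0.283653, 0)–(-0.7793, -0.283653, 0)  len=0.5673
  (v6,v7,v2) [--+] → (-0.7793, -0.283653, 0.915594)–(-0.7793, 0.283653, 0.915594)  len=0.5673
  (v7,v0,v8) [-++] → (-0.7793, -0.283653, 0)–(-0.7793, -0.737827, 0)  len=0.4542
  (v7,v8,v2) [-++] → (-0.7793, -0.737827, 0)–(-0.7793, -0.283653, 0.915594)  len=1.0220

Chained into 1 loop(s):
  loop 1: 6 segments, perimeter = 4.0871
Total perimeter = 4.087

loops=1 perimeter=4.087


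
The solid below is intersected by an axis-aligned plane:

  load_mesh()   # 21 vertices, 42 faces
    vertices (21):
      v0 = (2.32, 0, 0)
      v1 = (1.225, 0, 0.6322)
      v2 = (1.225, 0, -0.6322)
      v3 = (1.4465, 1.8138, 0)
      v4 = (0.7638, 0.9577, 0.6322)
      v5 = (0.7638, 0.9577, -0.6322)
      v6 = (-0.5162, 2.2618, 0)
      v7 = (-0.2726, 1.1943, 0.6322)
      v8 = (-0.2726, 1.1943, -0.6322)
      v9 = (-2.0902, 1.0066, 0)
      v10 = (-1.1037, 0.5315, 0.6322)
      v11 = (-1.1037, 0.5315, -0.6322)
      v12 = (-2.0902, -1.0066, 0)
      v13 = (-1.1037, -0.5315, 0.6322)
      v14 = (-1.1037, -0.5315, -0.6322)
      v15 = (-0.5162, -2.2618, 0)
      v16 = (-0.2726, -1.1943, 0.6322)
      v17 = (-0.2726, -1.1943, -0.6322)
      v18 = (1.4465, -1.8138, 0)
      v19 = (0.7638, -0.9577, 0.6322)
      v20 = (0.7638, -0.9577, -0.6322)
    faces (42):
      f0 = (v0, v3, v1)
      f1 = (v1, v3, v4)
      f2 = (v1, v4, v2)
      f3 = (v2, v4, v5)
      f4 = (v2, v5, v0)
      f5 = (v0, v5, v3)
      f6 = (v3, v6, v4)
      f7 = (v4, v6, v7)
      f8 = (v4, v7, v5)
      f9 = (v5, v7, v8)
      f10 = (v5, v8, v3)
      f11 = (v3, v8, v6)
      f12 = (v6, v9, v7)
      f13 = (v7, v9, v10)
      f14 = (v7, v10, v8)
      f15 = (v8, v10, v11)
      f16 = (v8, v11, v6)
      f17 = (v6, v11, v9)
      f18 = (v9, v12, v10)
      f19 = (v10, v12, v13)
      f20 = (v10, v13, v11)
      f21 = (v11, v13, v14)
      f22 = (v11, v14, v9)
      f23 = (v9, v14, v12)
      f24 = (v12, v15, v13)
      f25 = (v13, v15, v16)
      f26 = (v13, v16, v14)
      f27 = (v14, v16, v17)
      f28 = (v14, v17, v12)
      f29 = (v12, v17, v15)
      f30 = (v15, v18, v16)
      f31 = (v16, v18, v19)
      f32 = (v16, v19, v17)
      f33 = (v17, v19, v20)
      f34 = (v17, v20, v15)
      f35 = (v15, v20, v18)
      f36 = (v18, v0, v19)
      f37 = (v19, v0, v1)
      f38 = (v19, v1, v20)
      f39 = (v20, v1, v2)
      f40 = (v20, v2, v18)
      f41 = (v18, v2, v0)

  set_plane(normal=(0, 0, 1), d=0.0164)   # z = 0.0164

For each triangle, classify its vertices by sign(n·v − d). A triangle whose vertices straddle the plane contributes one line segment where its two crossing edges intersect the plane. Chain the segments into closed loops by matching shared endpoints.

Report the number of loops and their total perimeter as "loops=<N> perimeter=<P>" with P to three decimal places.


loops=2 perimeter=21.361

Straddling triangles (28 of 42):
  (v0,v3,v1) [--+] → (1.44075, 1.76675, 0.0164)–(2.29159, 0, 0.0164)  len=1.9610
  (v1,v3,v4) [+-+] → (1.44075, 1.76675, 0.0164)–(1.42879, 1.79159, 0.0164)  len=0.0276
  (v1,v4,v2) [++-] → (0.988418, 0.491272, 0.0164)–(1.225, 0, 0.0164)  len=0.5453
  (v2,v4,v5) [-+-] → (0.988418, 0.491272, 0.0164)–(0.7638, 0.9577, 0.0164)  len=0.5177
  (v3,v6,v4) [--+] → (-0.482995, 2.22797, 0.0164)–(1.42879, 1.79159, 0.0164)  len=1.9610
  (v4,v6,v7) [+-+] → (-0.482995, 2.22797, 0.0164)–(-0.509881, 2.23411, 0.0164)  len=0.0276
  (v4,v7,v5) [++-] → (0.232157, 1.07907, 0.0164)–(0.7638, 0.9577, 0.0164)  len=0.5453
  (v5,v7,v8) [-+-] → (0.232157, 1.07907, 0.0164)–(-0.2726, 1.1943, 0.0164)  len=0.5177
  (v6,v9,v7) [--+] → (-2.04305, 1.01147, 0.0164)–(-0.509881, 2.23411, 0.0164)  len=1.9610
  (v7,v9,v10) [+-+] → (-2.04305, 1.01147, 0.0164)–(-2.06461, 0.994275, 0.0164)  len=0.0276
  (v7,v10,v8) [++-] → (-0.69893, 0.854303, 0.0164)–(-0.2726, 1.1943, 0.0164)  len=0.5453
  (v8,v10,v11) [-+-] → (-0.69893, 0.854303, 0.0164)–(-1.1037, 0.5315, 0.0164)  len=0.5177
  (v9,v12,v10) [--+] → (-2.06461, -0.9667, 0.0164)–(-2.06461, 0.994275, 0.0164)  len=1.9610
  (v10,v12,v13) [+-+] → (-2.06461, -0.9667, 0.0164)–(-2.06461, -0.994275, 0.0164)  len=0.0276
  (v10,v13,v11) [++-] → (-1.1037, -0.0137877, 0.0164)–(-1.1037, 0.5315, 0.0164)  len=0.5453
  (v11,v13,v14) [-+-] → (-1.1037, -0.0137877, 0.0164)–(-1.1037, -0.5315, 0.0164)  len=0.5177
  (v12,v15,v13) [--+] → (-0.53144, -2.21691, 0.0164)–(-2.06461, -0.994275, 0.0164)  len=1.9610
  (v13,v15,v16) [+-+] → (-0.53144, -2.21691, 0.0164)–(-0.509881, -2.23411, 0.0164)  len=0.0276
  (v13,v16,v14) [++-] → (-0.67737, -0.871497, 0.0164)–(-1.1037, -0.5315, 0.0164)  len=0.5453
  (v14,v16,v17) [-+-] → (-0.67737, -0.871497, 0.0164)–(-0.2726, -1.1943, 0.0164)  len=0.5177
  (v15,v18,v16) [--+] → (1.4019, -1.79773, 0.0164)–(-0.509881, -2.23411, 0.0164)  len=1.9610
  (v16,v18,v19) [+-+] → (1.4019, -1.79773, 0.0164)–(1.42879, -1.79159, 0.0164)  len=0.0276
  (v16,v19,v17) [++-] → (0.259043, -1.07293, 0.0164)–(-0.2726, -1.1943, 0.0164)  len=0.5453
  (v17,v19,v20) [-+-] → (0.259043, -1.07293, 0.0164)–(0.7638, -0.9577, 0.0164)  len=0.5177
  (v18,v0,v19) [--+] → (2.27963, -0.0248438, 0.0164)–(1.42879, -1.79159, 0.0164)  len=1.9610
  (v19,v0,v1) [+-+] → (2.27963, -0.0248438, 0.0164)–(2.29159, 0, 0.0164)  len=0.0276
  (v19,v1,v20) [++-] → (1.00038, -0.466428, 0.0164)–(0.7638, -0.9577, 0.0164)  len=0.5453
  (v20,v1,v2) [-+-] → (1.00038, -0.466428, 0.0164)–(1.225, 0, 0.0164)  len=0.5177

Chained into 2 loop(s):
  loop 1: 14 segments, perimeter = 13.9198
  loop 2: 14 segments, perimeter = 7.4411
Total perimeter = 21.361


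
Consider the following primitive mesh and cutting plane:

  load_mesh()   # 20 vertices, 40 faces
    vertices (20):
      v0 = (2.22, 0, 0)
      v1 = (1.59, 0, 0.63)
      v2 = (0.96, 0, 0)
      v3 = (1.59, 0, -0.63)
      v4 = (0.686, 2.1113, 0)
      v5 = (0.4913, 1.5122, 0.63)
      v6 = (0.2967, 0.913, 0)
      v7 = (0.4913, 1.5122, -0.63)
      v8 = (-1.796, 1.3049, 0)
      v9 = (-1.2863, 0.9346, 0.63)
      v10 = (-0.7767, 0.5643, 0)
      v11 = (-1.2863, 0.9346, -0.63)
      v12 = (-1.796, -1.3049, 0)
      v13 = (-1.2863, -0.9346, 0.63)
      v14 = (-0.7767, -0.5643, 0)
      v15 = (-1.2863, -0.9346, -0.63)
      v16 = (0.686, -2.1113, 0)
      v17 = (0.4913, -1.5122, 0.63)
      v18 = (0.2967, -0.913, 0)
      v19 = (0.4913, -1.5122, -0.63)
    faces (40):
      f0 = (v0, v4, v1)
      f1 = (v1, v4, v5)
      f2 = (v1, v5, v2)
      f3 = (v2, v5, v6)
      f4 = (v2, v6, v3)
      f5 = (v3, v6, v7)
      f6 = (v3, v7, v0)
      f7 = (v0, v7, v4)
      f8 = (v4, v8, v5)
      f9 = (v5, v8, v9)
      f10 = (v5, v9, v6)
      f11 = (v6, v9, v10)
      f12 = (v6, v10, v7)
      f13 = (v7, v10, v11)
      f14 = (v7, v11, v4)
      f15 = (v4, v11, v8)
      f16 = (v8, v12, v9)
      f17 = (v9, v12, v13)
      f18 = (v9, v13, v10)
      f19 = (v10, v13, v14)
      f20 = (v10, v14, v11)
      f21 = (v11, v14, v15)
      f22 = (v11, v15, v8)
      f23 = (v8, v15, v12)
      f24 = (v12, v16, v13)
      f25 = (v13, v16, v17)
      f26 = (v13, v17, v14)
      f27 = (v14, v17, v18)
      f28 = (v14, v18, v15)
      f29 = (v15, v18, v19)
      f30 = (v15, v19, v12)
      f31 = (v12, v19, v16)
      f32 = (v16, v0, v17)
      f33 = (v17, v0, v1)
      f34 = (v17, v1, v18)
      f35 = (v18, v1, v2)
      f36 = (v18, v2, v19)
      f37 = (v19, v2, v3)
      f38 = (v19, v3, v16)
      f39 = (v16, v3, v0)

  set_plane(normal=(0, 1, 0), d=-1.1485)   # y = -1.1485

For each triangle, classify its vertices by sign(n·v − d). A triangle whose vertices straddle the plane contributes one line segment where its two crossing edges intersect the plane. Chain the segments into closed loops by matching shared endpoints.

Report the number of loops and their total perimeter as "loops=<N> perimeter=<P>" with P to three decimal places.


loops=1 perimeter=7.731

Straddling triangles (16 of 40):
  (v8,v12,v9) [+-+] → (-1.796, -1.1485, 0)–(-1.7604, -1.1485, 0.0439973)  len=0.0566
  (v9,v12,v13) [+-+] → (-1.7604, -1.1485, 0.0439973)–(-1.58072, -1.1485, 0.266087)  len=0.2857
  (v8,v15,v12) [++-] → (-1.58072, -1.1485, -0.266087)–(-1.796, -1.1485, 0)  len=0.3423
  (v12,v16,v13) [--+] → (-0.927776, -1.1485, 0.515479)–(-1.58072, -1.1485, 0.266087)  len=0.6990
  (v13,v16,v17) [+--] → (-0.927776, -1.1485, 0.515479)–(-0.628009, -1.1485, 0.63)  len=0.3209
  (v13,v17,v14) [+-+] → (-0.628009, -1.1485, 0.63)–(0.00478075, -1.1485, 0.388275)  len=0.6774
  (v14,v17,v18) [+-+] → (0.00478075, -1.1485, 0.388275)–(0.373182, -1.1485, 0.247605)  len=0.3943
  (v15,v18,v19) [++-] → (0.373182, -1.1485, -0.247605)–(-0.628009, -1.1485, -0.63)  len=1.0717
  (v15,v19,v12) [+--] → (-0.628009, -1.1485, -0.63)–(-1.58072, -1.1485, -0.266087)  len=1.0199
  (v16,v0,v17) [-+-] → (1.38554, -1.1485, 0)–(0.907071, -1.1485, 0.478478)  len=0.6767
  (v17,v0,v1) [-++] → (0.907071, -1.1485, 0.478478)–(0.755549, -1.1485, 0.63)  len=0.2143
  (v17,v1,v18) [-++] → (0.755549, -1.1485, 0.63)–(0.373182, -1.1485, 0.247605)  len=0.5408
  (v18,v2,v19) [++-] → (0.604027, -1.1485, -0.478478)–(0.373182, -1.1485, -0.247605)  len=0.3265
  (v19,v2,v3) [-++] → (0.604027, -1.1485, -0.478478)–(0.755549, -1.1485, -0.63)  len=0.2143
  (v19,v3,v16) [-+-] → (0.755549, -1.1485, -0.63)–(1.09824, -1.1485, -0.287294)  len=0.4847
  (v16,v3,v0) [-++] → (1.09824, -1.1485, -0.287294)–(1.38554, -1.1485, 0)  len=0.4063

Chained into 1 loop(s):
  loop 1: 16 segments, perimeter = 7.7311
Total perimeter = 7.731
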